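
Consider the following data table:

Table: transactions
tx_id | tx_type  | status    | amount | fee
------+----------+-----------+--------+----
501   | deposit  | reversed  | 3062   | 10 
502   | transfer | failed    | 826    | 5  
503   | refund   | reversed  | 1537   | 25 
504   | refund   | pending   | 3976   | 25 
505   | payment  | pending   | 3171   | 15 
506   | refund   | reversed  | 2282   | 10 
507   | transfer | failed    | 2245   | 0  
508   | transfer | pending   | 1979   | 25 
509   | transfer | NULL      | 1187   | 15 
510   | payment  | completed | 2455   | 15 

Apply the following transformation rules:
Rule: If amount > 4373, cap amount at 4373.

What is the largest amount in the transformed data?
3976

Step 1: Original maximum amount = 3976
Step 2: Check cap of 4373 against maximum
Step 3: No records exceed the cap (max 3976 <= cap 4373), so no capping applies
Step 4: Maximum after transformation = 3976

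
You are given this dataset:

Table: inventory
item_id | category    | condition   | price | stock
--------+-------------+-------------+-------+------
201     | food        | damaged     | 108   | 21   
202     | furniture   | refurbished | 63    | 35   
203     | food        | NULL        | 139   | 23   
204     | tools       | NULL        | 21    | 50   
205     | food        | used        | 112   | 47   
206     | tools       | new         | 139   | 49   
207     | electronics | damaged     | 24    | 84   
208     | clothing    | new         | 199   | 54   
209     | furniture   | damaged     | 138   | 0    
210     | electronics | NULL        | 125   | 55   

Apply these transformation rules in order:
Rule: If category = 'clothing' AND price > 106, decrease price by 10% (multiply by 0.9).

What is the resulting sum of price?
1048.1

Step 1: Find records where category = 'clothing' AND price > 106
Step 2: 1 records match, summing to 199
Step 3: After multiplier: 199 × 0.9 = 179.1
Step 4: Unaffected records sum: 869
Step 5: Final sum = 179.1 + 869 = 1048.1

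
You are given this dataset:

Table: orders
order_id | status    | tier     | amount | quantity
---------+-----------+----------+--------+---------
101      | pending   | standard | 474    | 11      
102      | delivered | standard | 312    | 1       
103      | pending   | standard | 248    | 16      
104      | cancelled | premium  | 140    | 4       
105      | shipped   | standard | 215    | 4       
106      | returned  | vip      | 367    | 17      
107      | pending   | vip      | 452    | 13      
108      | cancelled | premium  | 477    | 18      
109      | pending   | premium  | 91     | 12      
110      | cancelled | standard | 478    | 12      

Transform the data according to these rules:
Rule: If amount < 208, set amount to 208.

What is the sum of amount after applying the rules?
3439

Step 1: 2 records have amount < 208
Step 2: These records originally summed to 231
Step 3: After setting to minimum: 2 × 208 = 416
Step 4: Unaffected records sum: 3023
Step 5: Final sum = 416 + 3023 = 3439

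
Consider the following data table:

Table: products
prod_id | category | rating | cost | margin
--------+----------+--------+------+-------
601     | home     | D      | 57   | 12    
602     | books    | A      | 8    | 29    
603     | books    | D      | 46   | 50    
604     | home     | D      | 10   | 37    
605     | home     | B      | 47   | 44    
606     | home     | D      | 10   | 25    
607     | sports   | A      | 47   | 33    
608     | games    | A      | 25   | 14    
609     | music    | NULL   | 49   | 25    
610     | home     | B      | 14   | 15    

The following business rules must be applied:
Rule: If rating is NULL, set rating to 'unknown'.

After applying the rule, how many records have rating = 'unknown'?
1

Step 1: Count records where rating IS NULL
Step 2: Found 1 records with NULL rating
Step 3: These records will have rating set to 'unknown'
Step 4: Records already having rating = 'unknown': 0
Step 5: Answer: 1 + 0 = 1 records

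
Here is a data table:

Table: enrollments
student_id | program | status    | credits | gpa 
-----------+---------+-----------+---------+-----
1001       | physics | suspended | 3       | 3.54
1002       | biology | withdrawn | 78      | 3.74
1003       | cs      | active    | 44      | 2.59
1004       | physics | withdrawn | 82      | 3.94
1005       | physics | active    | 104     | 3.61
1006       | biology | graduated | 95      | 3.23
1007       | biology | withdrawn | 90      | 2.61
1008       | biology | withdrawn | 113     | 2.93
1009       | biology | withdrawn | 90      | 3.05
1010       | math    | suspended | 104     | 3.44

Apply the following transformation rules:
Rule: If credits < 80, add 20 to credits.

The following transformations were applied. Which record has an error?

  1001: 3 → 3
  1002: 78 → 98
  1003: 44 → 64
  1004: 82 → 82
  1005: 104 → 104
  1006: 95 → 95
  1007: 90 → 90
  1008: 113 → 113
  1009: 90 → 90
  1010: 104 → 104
Record 1001 has an error. The correct transformed value should be 23, not 3.

Step 1: Check each record against the rule
Step 2: Record 1001 has credits = 3
Step 3: Since 3 < 80, the bonus should have been applied
Step 4: Correct value = 23, but claimed value = 3
Conclusion: Record 1001 has the error.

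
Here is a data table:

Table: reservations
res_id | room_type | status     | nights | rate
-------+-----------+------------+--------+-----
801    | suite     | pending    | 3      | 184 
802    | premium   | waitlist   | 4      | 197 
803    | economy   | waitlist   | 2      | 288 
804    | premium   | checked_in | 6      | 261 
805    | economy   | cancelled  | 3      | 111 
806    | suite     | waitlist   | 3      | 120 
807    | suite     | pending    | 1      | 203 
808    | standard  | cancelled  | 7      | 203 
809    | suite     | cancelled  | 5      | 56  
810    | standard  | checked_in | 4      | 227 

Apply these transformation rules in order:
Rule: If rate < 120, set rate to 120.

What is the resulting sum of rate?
1923

Step 1: 2 records have rate < 120
Step 2: These records originally summed to 167
Step 3: After setting to minimum: 2 × 120 = 240
Step 4: Unaffected records sum: 1683
Step 5: Final sum = 240 + 1683 = 1923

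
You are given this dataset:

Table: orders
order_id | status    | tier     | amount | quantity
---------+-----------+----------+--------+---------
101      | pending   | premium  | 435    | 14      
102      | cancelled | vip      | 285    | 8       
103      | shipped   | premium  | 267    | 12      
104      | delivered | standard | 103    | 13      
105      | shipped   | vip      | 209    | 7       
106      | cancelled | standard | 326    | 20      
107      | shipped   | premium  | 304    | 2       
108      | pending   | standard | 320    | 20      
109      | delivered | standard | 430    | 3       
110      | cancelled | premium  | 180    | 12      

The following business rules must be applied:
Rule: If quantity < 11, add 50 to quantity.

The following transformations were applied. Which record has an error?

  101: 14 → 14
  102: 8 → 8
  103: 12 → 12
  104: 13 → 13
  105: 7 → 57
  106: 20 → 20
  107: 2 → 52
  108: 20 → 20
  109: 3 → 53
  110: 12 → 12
Record 102 has an error. The correct transformed value should be 58, not 8.

Step 1: Check each record against the rule
Step 2: Record 102 has quantity = 8
Step 3: Since 8 < 11, the bonus should have been applied
Step 4: Correct value = 58, but claimed value = 8
Conclusion: Record 102 has the error.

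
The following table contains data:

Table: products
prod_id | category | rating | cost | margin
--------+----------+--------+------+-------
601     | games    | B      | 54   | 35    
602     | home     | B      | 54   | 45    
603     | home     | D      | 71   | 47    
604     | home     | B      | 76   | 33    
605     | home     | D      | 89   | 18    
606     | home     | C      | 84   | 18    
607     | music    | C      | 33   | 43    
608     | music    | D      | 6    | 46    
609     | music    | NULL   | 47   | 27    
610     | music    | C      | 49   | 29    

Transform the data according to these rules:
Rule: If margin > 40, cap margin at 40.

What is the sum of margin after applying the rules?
320

Step 1: 4 records have margin > 40
Step 2: These records originally summed to 181
Step 3: After capping: 4 × 40 = 160
Step 4: Unaffected records sum: 160
Step 5: Final sum = 160 + 160 = 320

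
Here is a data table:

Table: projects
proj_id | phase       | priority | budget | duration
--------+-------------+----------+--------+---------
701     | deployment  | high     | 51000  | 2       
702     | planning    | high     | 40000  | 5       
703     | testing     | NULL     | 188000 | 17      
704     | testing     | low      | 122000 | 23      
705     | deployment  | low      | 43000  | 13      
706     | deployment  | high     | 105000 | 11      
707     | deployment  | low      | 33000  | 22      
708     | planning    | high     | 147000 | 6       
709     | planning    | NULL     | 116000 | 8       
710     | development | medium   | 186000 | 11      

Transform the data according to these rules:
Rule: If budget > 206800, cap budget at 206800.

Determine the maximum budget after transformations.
188000

Step 1: Original maximum budget = 188000
Step 2: Check cap of 206800 against maximum
Step 3: No records exceed the cap (max 188000 <= cap 206800), so no capping applies
Step 4: Maximum after transformation = 188000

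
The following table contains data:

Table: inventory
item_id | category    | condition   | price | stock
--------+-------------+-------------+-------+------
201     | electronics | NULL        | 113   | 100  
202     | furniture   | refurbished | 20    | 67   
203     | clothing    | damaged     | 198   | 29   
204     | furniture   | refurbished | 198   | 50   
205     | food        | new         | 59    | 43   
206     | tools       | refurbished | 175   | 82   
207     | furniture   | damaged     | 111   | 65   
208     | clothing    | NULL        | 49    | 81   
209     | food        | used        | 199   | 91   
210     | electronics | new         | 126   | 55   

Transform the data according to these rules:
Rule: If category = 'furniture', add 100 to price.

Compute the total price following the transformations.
1548

Step 1: Count records where category = 'furniture': 3
Step 2: Total bonus added: 3 × 100 = 300
Step 3: Original sum of price: 1248
Step 4: Final sum = 1248 + 300 = 1548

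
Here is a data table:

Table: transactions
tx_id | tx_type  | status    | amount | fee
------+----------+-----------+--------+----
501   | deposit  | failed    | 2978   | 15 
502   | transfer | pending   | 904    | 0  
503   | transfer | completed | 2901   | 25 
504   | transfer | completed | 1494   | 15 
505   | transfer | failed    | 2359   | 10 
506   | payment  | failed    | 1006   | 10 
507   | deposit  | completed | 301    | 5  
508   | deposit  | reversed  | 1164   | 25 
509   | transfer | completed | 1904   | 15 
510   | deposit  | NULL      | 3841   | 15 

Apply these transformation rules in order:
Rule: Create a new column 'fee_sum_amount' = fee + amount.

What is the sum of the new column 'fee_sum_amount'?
18987

Step 1: For each record, compute fee + amount
Example calculations:
  15 + 2978 = 2993
  0 + 904 = 904
  25 + 2901 = 2926
  ...
Step 2: Sum all derived values
Step 3: Total = 18987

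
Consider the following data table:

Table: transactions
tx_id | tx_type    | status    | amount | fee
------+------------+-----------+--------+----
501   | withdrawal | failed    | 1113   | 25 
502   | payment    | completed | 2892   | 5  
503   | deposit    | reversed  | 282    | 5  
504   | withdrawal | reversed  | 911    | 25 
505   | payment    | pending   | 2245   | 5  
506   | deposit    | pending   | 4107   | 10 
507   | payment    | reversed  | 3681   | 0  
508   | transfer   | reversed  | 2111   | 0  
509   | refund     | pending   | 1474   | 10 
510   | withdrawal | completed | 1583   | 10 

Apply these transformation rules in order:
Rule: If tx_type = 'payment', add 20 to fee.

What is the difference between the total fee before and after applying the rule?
60

Step 1: Original sum of fee = 95
Step 2: 3 records have tx_type = 'payment'
Step 3: Each affected record changes by 20
Step 4: Total change = 3 × 20 = 60
Step 5: New sum = 95 + 60 = 155
Step 6: Difference = |155 - 95| = 60
        (Sum increased by 60)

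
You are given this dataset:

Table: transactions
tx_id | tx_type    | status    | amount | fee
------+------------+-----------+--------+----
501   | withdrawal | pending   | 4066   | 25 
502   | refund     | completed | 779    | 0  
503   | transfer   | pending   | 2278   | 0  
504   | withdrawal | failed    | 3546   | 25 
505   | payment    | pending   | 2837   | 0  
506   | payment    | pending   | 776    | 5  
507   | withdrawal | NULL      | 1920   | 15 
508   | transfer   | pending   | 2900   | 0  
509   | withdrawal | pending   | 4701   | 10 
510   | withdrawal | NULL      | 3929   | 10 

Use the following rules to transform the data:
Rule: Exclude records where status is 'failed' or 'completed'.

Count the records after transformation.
8

Step 1: Count records to exclude
  - 1 (failed) + 1 (completed) = 2 records
Step 2: Total records: 10
Step 3: Remaining = 10 - 2 = 8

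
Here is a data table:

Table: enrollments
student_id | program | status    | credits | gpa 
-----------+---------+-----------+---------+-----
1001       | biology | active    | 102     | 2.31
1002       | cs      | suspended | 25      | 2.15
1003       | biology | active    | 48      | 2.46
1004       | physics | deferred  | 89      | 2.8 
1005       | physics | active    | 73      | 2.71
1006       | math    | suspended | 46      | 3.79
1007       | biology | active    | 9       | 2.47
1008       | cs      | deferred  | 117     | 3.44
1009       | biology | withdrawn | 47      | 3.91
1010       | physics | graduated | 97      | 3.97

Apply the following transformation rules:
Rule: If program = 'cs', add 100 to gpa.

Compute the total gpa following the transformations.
230.01

Step 1: Count records where program = 'cs': 2
Step 2: Total bonus added: 2 × 100 = 200
Step 3: Original sum of gpa: 30.01
Step 4: Final sum = 30.01 + 200 = 230.01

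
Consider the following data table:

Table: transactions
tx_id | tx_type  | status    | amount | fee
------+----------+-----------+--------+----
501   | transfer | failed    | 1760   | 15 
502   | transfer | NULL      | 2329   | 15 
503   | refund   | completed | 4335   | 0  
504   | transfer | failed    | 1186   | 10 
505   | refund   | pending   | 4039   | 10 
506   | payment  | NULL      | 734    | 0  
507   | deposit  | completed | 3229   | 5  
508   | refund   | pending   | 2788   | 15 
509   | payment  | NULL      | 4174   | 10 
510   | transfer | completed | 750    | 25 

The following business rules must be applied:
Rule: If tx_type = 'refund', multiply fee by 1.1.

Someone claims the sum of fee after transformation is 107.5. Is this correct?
Yes, the result is correct.

Step 1: Calculate the correct sum after transformation
Step 2: Apply multiplier 1.1 to records where tx_type = 'refund'
Step 3: Correct result = 107.5
Step 4: Claimed result = 107.5
Step 5: 107.5 = 107.5 ✓
Conclusion: The claimed result is correct.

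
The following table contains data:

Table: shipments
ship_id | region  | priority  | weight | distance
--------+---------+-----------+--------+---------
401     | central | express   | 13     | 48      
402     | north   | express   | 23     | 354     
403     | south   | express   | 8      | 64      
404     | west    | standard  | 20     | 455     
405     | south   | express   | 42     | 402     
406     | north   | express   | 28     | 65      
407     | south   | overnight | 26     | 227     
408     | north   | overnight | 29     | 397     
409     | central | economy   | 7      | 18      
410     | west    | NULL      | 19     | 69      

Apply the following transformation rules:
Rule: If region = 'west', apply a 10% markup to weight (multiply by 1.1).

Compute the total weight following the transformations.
218.9

Step 1: Records with region = 'west' have total weight = 39
Step 2: Apply multiplier: 39 × 1.1 = 42.9
Step 3: Other records total: 176
Step 4: Final sum = 42.9 + 176 = 218.9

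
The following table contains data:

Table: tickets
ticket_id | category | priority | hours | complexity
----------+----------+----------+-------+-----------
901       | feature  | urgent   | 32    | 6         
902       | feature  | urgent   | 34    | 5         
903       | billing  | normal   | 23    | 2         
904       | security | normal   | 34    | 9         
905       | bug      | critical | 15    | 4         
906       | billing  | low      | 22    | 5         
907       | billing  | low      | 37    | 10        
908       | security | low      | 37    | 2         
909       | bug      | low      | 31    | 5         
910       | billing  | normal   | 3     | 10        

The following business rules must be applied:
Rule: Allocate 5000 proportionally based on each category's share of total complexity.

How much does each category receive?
billing: 2327.59, bug: 775.86, feature: 948.28, security: 948.28

Step 1: Calculate total complexity = 58
Step 2: Calculate each category's proportion:
  billing: 27/58 = 46.55% → 2327.59
  bug: 9/58 = 15.52% → 775.86
  feature: 11/58 = 18.97% → 948.28
  security: 11/58 = 18.97% → 948.28
Step 3: Verify: sum of allocations ≈ 5000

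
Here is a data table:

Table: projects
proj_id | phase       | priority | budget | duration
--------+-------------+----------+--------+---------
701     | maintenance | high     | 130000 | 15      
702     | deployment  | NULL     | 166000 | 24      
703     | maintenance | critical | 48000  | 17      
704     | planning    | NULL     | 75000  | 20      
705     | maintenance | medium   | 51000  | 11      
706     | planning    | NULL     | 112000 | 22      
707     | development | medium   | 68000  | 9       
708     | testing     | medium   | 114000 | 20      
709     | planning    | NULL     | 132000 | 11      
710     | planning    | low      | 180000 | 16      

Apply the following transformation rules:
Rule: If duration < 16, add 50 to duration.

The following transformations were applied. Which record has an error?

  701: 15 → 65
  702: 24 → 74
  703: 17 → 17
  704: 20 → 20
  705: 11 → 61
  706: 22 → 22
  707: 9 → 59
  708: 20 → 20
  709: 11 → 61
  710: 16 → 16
Record 702 has an error. The correct transformed value should be 24, not 74.

Step 1: Check each record against the rule
Step 2: Record 702 has duration = 24
Step 3: Since 24 >= 16, the bonus should not have been applied
Step 4: Correct value = 24, but claimed value = 74
Conclusion: Record 702 has the error.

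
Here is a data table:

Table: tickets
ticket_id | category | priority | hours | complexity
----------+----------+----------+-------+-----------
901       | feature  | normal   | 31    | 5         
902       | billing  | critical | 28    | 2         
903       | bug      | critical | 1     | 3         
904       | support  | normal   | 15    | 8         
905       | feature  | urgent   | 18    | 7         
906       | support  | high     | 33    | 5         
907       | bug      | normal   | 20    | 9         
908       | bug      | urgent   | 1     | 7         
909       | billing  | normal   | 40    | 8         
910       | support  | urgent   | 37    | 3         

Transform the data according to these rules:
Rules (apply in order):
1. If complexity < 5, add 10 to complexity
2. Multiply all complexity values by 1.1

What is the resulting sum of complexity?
95.7

Step 1: Apply Rule 1 - Add 10 to records with complexity < 5
  - 3 records affected: 8 + (3 × 10) = 38
  - Unaffected records: 49
  - Sum after Rule 1: 87
Step 2: Apply Rule 2 - Multiply all by 1.1
  - 87 × 1.1 = 95.7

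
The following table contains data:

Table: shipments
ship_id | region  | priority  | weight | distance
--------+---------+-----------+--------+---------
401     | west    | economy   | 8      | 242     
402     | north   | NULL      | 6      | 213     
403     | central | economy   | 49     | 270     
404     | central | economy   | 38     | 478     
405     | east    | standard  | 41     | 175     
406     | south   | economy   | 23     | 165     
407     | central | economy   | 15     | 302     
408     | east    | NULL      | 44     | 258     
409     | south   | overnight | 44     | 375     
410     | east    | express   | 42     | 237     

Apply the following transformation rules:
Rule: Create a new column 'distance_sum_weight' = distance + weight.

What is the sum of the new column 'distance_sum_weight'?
3025

Step 1: For each record, compute distance + weight
Example calculations:
  242 + 8 = 250
  213 + 6 = 219
  270 + 49 = 319
  ...
Step 2: Sum all derived values
Step 3: Total = 3025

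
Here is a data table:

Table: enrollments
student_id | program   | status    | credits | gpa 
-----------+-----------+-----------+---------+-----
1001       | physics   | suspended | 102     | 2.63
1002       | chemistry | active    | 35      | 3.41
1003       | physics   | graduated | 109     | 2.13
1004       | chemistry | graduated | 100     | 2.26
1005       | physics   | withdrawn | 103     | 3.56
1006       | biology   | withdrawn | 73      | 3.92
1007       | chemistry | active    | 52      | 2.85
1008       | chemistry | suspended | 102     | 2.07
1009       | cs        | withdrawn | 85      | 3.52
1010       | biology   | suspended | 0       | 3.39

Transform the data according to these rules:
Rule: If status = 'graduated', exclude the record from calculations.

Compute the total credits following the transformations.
552

Step 1: Identify records where status = 'graduated'
Step 2: The excluded records sum to 209
Step 3: Original total credits = 761
Step 4: Remaining total = 761 - 209 = 552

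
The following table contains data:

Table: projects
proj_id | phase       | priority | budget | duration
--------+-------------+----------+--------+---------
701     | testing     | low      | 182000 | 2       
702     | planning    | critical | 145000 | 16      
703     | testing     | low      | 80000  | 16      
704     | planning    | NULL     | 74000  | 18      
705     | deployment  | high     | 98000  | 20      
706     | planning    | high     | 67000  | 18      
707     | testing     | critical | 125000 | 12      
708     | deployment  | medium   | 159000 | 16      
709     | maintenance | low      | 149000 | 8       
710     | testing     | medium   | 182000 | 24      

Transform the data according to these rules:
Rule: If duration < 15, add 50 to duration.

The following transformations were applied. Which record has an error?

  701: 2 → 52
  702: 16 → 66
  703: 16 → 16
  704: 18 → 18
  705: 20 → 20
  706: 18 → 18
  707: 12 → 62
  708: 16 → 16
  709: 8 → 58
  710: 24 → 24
Record 702 has an error. The correct transformed value should be 16, not 66.

Step 1: Check each record against the rule
Step 2: Record 702 has duration = 16
Step 3: Since 16 >= 15, the bonus should not have been applied
Step 4: Correct value = 16, but claimed value = 66
Conclusion: Record 702 has the error.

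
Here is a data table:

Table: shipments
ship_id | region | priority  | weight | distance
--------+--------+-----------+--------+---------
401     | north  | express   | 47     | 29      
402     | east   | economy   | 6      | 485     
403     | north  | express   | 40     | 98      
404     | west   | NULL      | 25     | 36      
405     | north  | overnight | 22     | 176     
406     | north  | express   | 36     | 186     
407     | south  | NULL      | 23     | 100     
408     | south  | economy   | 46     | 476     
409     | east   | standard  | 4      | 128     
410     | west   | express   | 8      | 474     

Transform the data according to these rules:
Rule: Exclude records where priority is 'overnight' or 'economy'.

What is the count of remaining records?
7

Step 1: Count records to exclude
  - 1 (overnight) + 2 (economy) = 3 records
Step 2: Total records: 10
Step 3: Remaining = 10 - 3 = 7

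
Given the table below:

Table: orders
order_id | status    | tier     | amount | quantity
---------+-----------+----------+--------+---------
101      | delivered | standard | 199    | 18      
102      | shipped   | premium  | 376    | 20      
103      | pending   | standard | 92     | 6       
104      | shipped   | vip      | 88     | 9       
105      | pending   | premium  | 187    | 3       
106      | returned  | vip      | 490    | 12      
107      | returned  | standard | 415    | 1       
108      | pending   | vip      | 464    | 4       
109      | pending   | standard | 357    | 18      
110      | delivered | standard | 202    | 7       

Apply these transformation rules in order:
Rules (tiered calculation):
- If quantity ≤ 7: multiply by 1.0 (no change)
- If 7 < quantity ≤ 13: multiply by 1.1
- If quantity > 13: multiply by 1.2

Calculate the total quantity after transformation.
111.3

Step 1: Tier 1 (quantity ≤ 7): 5 records, sum = 21 × 1.0 = 21.0
Step 2: Tier 2 (7 < quantity ≤ 13): 2 records, sum = 21 × 1.1 = 23.1
Step 3: Tier 3 (quantity > 13): 3 records, sum = 56 × 1.2 = 67.2
Step 4: Final sum = 21.0 + 23.1 + 67.2 = 111.3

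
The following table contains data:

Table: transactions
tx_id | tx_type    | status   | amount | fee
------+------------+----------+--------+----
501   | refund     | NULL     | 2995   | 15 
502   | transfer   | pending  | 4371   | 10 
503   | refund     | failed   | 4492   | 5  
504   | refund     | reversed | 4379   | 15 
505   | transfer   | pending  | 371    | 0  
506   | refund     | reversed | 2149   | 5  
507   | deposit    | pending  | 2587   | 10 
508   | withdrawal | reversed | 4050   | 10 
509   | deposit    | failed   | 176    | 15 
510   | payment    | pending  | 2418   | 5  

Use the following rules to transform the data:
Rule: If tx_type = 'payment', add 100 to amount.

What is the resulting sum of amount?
28088

Step 1: Count records where tx_type = 'payment': 1
Step 2: Total bonus added: 1 × 100 = 100
Step 3: Original sum of amount: 27988
Step 4: Final sum = 27988 + 100 = 28088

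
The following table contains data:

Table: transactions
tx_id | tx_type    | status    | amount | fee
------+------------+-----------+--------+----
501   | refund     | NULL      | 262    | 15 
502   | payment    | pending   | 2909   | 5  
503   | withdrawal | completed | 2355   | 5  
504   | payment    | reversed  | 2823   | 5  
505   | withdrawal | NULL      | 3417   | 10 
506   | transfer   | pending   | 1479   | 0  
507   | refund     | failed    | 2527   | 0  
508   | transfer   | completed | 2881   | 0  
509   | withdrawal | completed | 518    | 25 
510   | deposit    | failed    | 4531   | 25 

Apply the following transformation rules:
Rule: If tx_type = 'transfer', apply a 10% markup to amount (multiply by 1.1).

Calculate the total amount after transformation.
24138.0

Step 1: Records with tx_type = 'transfer' have total amount = 4360
Step 2: Apply multiplier: 4360 × 1.1 = 4796.0
Step 3: Other records total: 19342
Step 4: Final sum = 4796.0 + 19342 = 24138.0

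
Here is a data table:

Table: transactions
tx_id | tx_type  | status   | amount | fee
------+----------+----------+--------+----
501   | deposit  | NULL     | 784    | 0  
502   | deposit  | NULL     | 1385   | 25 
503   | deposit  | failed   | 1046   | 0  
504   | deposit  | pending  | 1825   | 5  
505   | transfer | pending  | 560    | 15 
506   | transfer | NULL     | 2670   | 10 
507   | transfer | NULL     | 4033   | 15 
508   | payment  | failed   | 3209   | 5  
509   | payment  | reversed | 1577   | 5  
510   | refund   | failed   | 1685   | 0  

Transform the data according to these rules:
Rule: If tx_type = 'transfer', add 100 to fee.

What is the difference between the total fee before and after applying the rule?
300

Step 1: Original sum of fee = 80
Step 2: 3 records have tx_type = 'transfer'
Step 3: Each affected record changes by 100
Step 4: Total change = 3 × 100 = 300
Step 5: New sum = 80 + 300 = 380
Step 6: Difference = |380 - 80| = 300
        (Sum increased by 300)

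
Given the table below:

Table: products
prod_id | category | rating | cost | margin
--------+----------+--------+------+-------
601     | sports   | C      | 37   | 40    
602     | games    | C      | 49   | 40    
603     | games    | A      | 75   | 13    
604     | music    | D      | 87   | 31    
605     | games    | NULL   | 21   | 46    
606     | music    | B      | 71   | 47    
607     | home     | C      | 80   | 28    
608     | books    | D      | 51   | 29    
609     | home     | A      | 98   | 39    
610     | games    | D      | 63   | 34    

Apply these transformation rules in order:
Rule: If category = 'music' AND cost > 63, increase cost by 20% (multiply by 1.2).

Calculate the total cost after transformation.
663.6

Step 1: Find records where category = 'music' AND cost > 63
Step 2: 2 records match, summing to 158
Step 3: After multiplier: 158 × 1.2 = 189.6
Step 4: Unaffected records sum: 474
Step 5: Final sum = 189.6 + 474 = 663.6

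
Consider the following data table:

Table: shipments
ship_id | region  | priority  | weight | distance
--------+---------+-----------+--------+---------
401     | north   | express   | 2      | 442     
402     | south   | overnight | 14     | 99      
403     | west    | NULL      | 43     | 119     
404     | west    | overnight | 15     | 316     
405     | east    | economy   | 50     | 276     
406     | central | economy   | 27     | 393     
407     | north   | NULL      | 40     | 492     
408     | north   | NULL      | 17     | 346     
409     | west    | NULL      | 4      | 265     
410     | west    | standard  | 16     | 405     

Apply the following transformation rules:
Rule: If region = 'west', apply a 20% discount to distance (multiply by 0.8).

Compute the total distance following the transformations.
2932.0

Step 1: Records with region = 'west' have total distance = 1105
Step 2: Apply multiplier: 1105 × 0.8 = 884.0
Step 3: Other records total: 2048
Step 4: Final sum = 884.0 + 2048 = 2932.0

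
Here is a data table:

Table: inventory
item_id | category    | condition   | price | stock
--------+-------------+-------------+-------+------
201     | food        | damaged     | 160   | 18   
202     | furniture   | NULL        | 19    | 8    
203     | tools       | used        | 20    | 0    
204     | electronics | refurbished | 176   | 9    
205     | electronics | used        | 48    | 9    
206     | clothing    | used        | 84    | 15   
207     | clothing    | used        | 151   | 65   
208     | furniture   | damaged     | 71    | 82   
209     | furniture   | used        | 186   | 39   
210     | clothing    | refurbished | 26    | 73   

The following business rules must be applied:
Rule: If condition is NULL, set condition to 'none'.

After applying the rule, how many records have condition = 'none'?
1

Step 1: Count records where condition IS NULL
Step 2: Found 1 records with NULL condition
Step 3: These records will have condition set to 'none'
Step 4: Records already having condition = 'none': 0
Step 5: Answer: 1 + 0 = 1 records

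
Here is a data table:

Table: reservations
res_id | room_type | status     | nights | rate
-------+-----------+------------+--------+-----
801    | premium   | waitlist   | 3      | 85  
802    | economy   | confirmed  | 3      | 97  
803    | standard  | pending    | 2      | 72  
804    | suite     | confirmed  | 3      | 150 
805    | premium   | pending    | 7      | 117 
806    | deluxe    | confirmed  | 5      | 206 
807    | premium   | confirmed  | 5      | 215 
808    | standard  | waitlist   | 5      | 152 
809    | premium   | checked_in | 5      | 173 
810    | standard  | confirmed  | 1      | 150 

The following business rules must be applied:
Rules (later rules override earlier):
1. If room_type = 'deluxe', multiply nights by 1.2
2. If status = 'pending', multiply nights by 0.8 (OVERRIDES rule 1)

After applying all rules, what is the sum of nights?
38.2

Step 1: Rule 2 takes priority for records with status = 'pending'
  - 2 records: 9 × 0.8 = 7.2
Step 2: Rule 1 applies to remaining records with room_type = 'deluxe'
  - 1 records: 5 × 1.2 = 6.0
Step 3: Other records unchanged: 25
Step 4: Final sum = 7.2 + 6.0 + 25 = 38.2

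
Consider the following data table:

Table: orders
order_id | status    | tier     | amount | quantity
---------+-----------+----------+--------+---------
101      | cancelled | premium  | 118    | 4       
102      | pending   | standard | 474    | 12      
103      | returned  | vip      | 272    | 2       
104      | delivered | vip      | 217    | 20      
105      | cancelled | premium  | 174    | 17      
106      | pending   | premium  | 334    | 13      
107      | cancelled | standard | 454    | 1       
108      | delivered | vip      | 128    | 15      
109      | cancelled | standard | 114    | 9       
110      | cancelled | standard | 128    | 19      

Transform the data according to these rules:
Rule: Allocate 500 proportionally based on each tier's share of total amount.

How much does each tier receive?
premium: 129.71, standard: 242.44, vip: 127.85

Step 1: Calculate total amount = 2413
Step 2: Calculate each tier's proportion:
  premium: 626/2413 = 25.94% → 129.71
  standard: 1170/2413 = 48.49% → 242.44
  vip: 617/2413 = 25.57% → 127.85
Step 3: Verify: sum of allocations ≈ 500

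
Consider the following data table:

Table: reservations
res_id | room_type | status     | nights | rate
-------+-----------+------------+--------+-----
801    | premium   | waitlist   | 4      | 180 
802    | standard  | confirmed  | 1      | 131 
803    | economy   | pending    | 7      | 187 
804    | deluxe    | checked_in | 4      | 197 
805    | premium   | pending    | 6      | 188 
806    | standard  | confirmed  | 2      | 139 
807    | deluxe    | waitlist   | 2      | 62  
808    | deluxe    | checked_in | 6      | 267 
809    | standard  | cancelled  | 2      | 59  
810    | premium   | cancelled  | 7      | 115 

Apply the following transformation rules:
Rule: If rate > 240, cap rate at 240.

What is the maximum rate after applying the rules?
240

Step 1: Original maximum rate = 267
Step 2: Apply cap at 240
Step 3: 1 records had rate > 240 and were capped
Step 4: Maximum after transformation = 240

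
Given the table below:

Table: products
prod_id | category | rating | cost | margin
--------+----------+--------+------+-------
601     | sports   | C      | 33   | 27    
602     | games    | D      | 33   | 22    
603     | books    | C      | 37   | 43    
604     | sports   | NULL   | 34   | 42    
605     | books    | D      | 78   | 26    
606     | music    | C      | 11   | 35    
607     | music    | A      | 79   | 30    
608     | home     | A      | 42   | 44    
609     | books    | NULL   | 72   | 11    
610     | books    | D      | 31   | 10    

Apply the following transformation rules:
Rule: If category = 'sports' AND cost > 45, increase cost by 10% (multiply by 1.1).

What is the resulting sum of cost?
450

Step 1: Find records where category = 'sports' AND cost > 45
Step 2: 0 records match, summing to 0
Step 3: After multiplier: 0 × 1.1 = 0.0
Step 4: Unaffected records sum: 450
Step 5: Final sum = 0.0 + 450 = 450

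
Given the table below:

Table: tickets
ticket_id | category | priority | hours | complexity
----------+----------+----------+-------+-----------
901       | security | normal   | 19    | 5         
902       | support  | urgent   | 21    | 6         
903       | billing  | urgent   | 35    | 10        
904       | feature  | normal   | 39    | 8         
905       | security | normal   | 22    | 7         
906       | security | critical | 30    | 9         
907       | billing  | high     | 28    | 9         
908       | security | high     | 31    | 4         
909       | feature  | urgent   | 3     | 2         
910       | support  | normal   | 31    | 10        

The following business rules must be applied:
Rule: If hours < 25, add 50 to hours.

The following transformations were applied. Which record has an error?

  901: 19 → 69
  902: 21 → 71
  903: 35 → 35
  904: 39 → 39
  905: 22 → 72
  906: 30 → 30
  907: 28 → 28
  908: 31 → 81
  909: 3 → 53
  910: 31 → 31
Record 908 has an error. The correct transformed value should be 31, not 81.

Step 1: Check each record against the rule
Step 2: Record 908 has hours = 31
Step 3: Since 31 >= 25, the bonus should not have been applied
Step 4: Correct value = 31, but claimed value = 81
Conclusion: Record 908 has the error.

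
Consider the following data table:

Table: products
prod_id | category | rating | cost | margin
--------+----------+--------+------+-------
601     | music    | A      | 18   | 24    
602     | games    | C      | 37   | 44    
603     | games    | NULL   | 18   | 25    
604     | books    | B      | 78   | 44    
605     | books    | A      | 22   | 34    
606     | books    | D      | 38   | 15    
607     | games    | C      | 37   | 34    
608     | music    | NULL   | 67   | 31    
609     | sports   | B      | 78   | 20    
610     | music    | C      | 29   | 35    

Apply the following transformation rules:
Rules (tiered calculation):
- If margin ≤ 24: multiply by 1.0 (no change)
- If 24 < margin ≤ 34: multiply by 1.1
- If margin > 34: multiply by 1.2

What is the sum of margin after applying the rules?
343.0

Step 1: Tier 1 (margin ≤ 24): 3 records, sum = 59 × 1.0 = 59.0
Step 2: Tier 2 (24 < margin ≤ 34): 4 records, sum = 124 × 1.1 = 136.4
Step 3: Tier 3 (margin > 34): 3 records, sum = 123 × 1.2 = 147.6
Step 4: Final sum = 59.0 + 136.4 + 147.6 = 343.0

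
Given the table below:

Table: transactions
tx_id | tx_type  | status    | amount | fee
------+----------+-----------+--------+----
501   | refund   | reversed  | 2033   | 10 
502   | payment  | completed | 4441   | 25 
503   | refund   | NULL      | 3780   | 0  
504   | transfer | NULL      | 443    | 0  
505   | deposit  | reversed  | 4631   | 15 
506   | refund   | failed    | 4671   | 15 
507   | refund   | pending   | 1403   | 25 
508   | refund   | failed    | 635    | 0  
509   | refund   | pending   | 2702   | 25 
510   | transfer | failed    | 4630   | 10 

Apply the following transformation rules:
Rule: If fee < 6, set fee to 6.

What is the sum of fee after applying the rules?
143

Step 1: 3 records have fee < 6
Step 2: These records originally summed to 0
Step 3: After setting to minimum: 3 × 6 = 18
Step 4: Unaffected records sum: 125
Step 5: Final sum = 18 + 125 = 143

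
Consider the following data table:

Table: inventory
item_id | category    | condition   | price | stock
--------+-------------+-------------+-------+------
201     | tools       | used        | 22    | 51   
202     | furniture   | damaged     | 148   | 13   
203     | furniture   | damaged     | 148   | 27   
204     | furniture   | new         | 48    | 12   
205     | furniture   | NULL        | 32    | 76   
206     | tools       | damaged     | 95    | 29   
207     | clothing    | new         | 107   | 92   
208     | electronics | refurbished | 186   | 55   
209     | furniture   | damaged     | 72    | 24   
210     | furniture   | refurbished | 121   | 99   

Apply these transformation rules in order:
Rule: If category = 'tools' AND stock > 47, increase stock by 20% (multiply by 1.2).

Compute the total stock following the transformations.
488.2

Step 1: Find records where category = 'tools' AND stock > 47
Step 2: 1 records match, summing to 51
Step 3: After multiplier: 51 × 1.2 = 61.2
Step 4: Unaffected records sum: 427
Step 5: Final sum = 61.2 + 427 = 488.2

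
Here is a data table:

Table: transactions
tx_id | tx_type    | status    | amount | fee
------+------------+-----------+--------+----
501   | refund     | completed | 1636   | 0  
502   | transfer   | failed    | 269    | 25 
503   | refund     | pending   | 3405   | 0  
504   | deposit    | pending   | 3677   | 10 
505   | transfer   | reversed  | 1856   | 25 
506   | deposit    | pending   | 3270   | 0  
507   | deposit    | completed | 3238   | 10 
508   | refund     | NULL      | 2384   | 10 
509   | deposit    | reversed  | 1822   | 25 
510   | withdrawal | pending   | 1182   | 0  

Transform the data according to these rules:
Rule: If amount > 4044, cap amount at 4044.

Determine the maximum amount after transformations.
3677

Step 1: Original maximum amount = 3677
Step 2: Check cap of 4044 against maximum
Step 3: No records exceed the cap (max 3677 <= cap 4044), so no capping applies
Step 4: Maximum after transformation = 3677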